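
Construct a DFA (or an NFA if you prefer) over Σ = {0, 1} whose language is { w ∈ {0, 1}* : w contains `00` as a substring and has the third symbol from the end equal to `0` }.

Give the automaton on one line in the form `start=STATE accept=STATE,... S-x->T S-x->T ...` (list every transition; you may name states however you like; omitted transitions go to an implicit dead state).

start=q0 accept=q3,q4,q5,q6 q0-0->q1 q0-1->q0 q1-0->q2 q1-1->q0 q2-0->q3 q2-1->q4 q3-0->q3 q3-1->q4 q4-0->q5 q4-1->q6 q5-0->q2 q5-1->q7 q6-0->q8 q6-1->q9 q7-0->q5 q7-1->q6 q8-0->q2 q8-1->q7 q9-0->q8 q9-1->q9

Build one automaton per condition and run them in lockstep. One (3 states) tracks whether and how much of `00` has been seen; the other (15 states) tracks the last 3 symbols read. Each combined state is a pair, one component from each; accept when both components accept. After merging equivalent states the machine shrinks.
        0   1  
>  q0   q1  q0 
   q1   q2  q0 
   q2   q3  q4 
 * q3   q3  q4 
 * q4   q5  q6 
 * q5   q2  q7 
 * q6   q8  q9 
   q7   q5  q6 
   q8   q2  q7 
   q9   q8  q9 
(> = start, * = accepting)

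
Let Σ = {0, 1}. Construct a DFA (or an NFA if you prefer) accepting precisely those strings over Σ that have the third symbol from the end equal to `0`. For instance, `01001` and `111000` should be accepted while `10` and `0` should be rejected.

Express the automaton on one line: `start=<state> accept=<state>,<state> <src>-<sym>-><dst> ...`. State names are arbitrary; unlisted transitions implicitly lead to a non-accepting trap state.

start=q0 accept=q7,q8,q9,q10 q0-0->q1 q0-1->q2 q1-0->q3 q1-1->q4 q2-0->q5 q2-1->q6 q3-0->q7 q3-1->q8 q4-0->q9 q4-1->q10 q5-0->q11 q5-1->q12 q6-0->q13 q6-1->q14 q7-0->q7 q7-1->q8 q8-0->q9 q8-1->q10 q9-0->q11 q9-1->q12 q10-0->q13 q10-1->q14 q11-0->q7 q11-1->q8 q12-0->q9 q12-1->q10 q13-0->q11 q13-1->q12 q14-0->q13 q14-1->q14

Because acceptance depends on a position counted from the end, the machine has to buffer the most recent 3 symbols. Make each state the string of the last up-to-3 symbols read; on input `x` shift the window left and append `x`. Accept when the buffered window has length 3 and begins with `0`.
A 15-state machine:
          0    1  
>  q0     q1   q2 
   q1     q3   q4 
   q2     q5   q6 
   q3     q7   q8 
   q4     q9  q10 
   q5    q11  q12 
   q6    q13  q14 
 * q7     q7   q8 
 * q8     q9  q10 
 * q9    q11  q12 
 * q10   q13  q14 
   q11    q7   q8 
   q12    q9  q10 
   q13   q11  q12 
   q14   q13  q14 
(> = start, * = accepting)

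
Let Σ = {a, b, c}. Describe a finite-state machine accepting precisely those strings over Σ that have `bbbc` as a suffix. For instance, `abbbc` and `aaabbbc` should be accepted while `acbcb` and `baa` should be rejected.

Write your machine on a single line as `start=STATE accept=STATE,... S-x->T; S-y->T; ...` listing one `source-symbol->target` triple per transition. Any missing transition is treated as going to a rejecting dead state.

Let each state record the length of the longest suffix of the input read so far that is also a prefix of `bbbc`. s1 means the last symbol is `b`; s2 means the last 2 symbols are `bb`; s3 means the last 3 symbols are `bbb`; s4 means the last 4 symbols are `bbbc`. Accept only at s4, where the string currently ends in `bbbc`.
        a   b   c  
>  s0   s0  s1  s0 
   s1   s0  s2  s0 
   s2   s0  s3  s0 
   s3   s0  s3  s4 
 * s4   s0  s1  s0 
(> = start, * = accepting)

start=s0; accept=s4; s0-a->s0; s0-b->s1; s0-c->s0; s1-a->s0; s1-b->s2; s1-c->s0; s2-a->s0; s2-b->s3; s2-c->s0; s3-a->s0; s3-b->s3; s3-c->s4; s4-a->s0; s4-b->s1; s4-c->s0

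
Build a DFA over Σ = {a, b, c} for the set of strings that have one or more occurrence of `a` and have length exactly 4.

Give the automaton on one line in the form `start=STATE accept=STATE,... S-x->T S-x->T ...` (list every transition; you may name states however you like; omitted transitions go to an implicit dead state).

start=s0 accept=s7 s0-a->s1 s0-b->s2 s0-c->s2 s1-a->s3 s1-b->s3 s1-c->s3 s2-a->s3 s2-b->s4 s2-c->s4 s3-a->s5 s3-b->s5 s3-c->s5 s4-a->s5 s4-b->s6 s4-c->s6 s5-a->s7 s5-b->s7 s5-c->s7 s6-a->s7 s6-b->s8 s6-c->s8 s7-a->s8 s7-b->s8 s7-c->s8 s8-a->s8 s8-b->s8 s8-c->s8

Run two small machines in parallel and take their product. One (3 states) tracks the count of `a`s, saturating at 2; the other (6 states) tracks the input length, saturating at 5. Each combined state is a pair, one component from each; accept when both components accept. Equivalent product states are then merged.
9 states suffice.
        a   b   c  
>  s0   s1  s2  s2 
   s1   s3  s3  s3 
   s2   s3  s4  s4 
   s3   s5  s5  s5 
   s4   s5  s6  s6 
   s5   s7  s7  s7 
   s6   s7  s8  s8 
 * s7   s8  s8  s8 
   s8   s8  s8  s8 
(> = start, * = accepting)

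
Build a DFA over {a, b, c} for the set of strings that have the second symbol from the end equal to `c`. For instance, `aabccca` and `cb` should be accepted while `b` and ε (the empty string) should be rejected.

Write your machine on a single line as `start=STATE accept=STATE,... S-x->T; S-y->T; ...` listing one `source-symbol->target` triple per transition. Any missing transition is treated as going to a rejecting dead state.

start=q0; accept=q10,q11,q12; q0-a->q1; q0-b->q2; q0-c->q3; q1-a->q4; q1-b->q5; q1-c->q6; q2-a->q7; q2-b->q8; q2-c->q9; q3-a->q10; q3-b->q11; q3-c->q12; q4-a->q4; q4-b->q5; q4-c->q6; q5-a->q7; q5-b->q8; q5-c->q9; q6-a->q10; q6-b->q11; q6-c->q12; q7-a->q4; q7-b->q5; q7-c->q6; q8-a->q7; q8-b->q8; q8-c->q9; q9-a->q10; q9-b->q11; q9-c->q12; q10-a->q4; q10-b->q5; q10-c->q6; q11-a->q7; q11-b->q8; q11-c->q9; q12-a->q10; q12-b->q11; q12-c->q12

A DFA must remember the last 2 symbols (since which symbol is second-to-last isn't known until the input ends). Use one state per possible window of the last ≤2 symbols; accept from those whose window starts with `c`.
A 13-state machine:
          a    b    c  
>  q0     q1   q2   q3 
   q1     q4   q5   q6 
   q2     q7   q8   q9 
   q3    q10  q11  q12 
   q4     q4   q5   q6 
   q5     q7   q8   q9 
   q6    q10  q11  q12 
   q7     q4   q5   q6 
   q8     q7   q8   q9 
   q9    q10  q11  q12 
 * q10    q4   q5   q6 
 * q11    q7   q8   q9 
 * q12   q10  q11  q12 
(> = start, * = accepting)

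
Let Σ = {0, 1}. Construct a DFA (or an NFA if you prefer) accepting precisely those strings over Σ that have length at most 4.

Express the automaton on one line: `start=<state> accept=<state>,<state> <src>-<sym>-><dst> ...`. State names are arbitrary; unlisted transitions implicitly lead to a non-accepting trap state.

We only need to distinguish lengths 0, 1, …, 4, and '>4'. Chain s0 → s1 → s2 → s3 → s4 → s5 on every symbol, with s5 looping. Accepting states: {s0, s1, s2, s3, s4}.
6 states suffice.
        0   1  
>* s0   s1  s1 
 * s1   s2  s2 
 * s2   s3  s3 
 * s3   s4  s4 
 * s4   s5  s5 
   s5   s5  s5 
(> = start, * = accepting)

start=s0 accept=s0,s1,s2,s3,s4 s0-0->s1 s0-1->s1 s1-0->s2 s1-1->s2 s2-0->s3 s2-1->s3 s3-0->s4 s3-1->s4 s4-0->s5 s4-1->s5 s5-0->s5 s5-1->s5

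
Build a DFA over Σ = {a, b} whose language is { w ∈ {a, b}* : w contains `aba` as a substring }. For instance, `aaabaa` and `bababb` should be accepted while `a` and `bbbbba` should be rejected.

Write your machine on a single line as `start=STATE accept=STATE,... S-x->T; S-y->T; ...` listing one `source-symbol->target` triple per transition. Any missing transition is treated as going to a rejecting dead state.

Track how much of `aba` has been matched so far: state q0 is no progress, q3 is the absorbing accept state reached once `aba` has occurred. Intermediate states record partial matches; on a mismatch, fall back to the longest reusable overlap.
With 4 states:
        a   b  
>  q0   q1  q0 
   q1   q1  q2 
   q2   q3  q0 
 * q3   q3  q3 
(> = start, * = accepting)

start=q0; accept=q3; q0-a->q1; q0-b->q0; q1-a->q1; q1-b->q2; q2-a->q3; q2-b->q0; q3-a->q3; q3-b->q3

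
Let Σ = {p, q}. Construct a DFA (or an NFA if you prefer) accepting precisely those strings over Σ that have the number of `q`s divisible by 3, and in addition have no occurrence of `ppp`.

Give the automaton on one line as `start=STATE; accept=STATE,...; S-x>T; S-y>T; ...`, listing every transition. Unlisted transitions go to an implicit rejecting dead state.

start=S0; accept=S0,S1,S3; S0-p>S1; S0-q>S2; S1-p>S3; S1-q>S2; S2-p>S4; S2-q>S5; S3-p>S6; S3-q>S2; S4-p>S7; S4-q>S5; S5-p>S8; S5-q>S0; S6-p>S6; S6-q>S6; S7-p>S6; S7-q>S5; S8-p>S9; S8-q>S0; S9-p>S6; S9-q>S0

Run two small machines in parallel and take their product. One (3 states) tracks the count of `q`s modulo 3; the other (4 states) tracks partial matches of the forbidden pattern `ppp`. Each combined state is a pair, one component from each; accept when both components accept. After merging equivalent states the machine shrinks.
        p   q  
>* S0   S1  S2 
 * S1   S3  S2 
   S2   S4  S5 
 * S3   S6  S2 
   S4   S7  S5 
   S5   S8  S0 
   S6   S6  S6 
   S7   S6  S5 
   S8   S9  S0 
   S9   S6  S0 
(> = start, * = accepting)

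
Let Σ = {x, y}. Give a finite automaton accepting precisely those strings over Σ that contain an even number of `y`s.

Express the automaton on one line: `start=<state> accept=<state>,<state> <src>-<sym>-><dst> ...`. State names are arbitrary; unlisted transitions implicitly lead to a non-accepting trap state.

start=q0 accept=q0 q0-x->q0 q0-y->q1 q1-x->q1 q1-y->q0

Keep the running count of `y`s modulo 2: each `y` advances along the cycle q0 → q1 → q0 while other symbols loop. Accept at q0.
        x   y  
>* q0   q0  q1 
   q1   q1  q0 
(> = start, * = accepting)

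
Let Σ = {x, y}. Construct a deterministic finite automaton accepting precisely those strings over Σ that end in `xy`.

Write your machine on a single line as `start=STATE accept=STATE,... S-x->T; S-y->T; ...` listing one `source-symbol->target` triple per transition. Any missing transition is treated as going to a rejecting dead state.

start=q0; accept=q2; q0-x->q1; q0-y->q0; q1-x->q1; q1-y->q2; q2-x->q1; q2-y->q0

Remember how much of `xy` the current input suffix matches. State q0 means no match yet; q1 means the last symbol is `x`; q2 means the last 2 symbols are `xy`. Only q2 accepts. On a mismatch, fall back to the longest proper suffix that is still a prefix of `xy`.
        x   y  
>  q0   q1  q0 
   q1   q1  q2 
 * q2   q1  q0 
(> = start, * = accepting)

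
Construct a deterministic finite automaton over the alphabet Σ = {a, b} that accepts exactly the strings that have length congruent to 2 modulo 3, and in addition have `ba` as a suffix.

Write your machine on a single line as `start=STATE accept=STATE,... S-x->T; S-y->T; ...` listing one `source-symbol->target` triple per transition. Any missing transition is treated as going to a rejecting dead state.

start=S0; accept=S4; S0-a->S1; S0-b->S2; S1-a->S3; S1-b->S3; S2-a->S4; S2-b->S3; S3-a->S0; S3-b->S0; S4-a->S0; S4-b->S0

Handle the two conditions separately and then intersect. One (3 states) tracks the input length modulo 3; the other (3 states) tracks how much of the suffix `ba` has currently been matched. Each combined state is a pair, one component from each; accept when both components accept. After merging equivalent states the machine shrinks.
With 5 states:
        a   b  
>  S0   S1  S2 
   S1   S3  S3 
   S2   S4  S3 
   S3   S0  S0 
 * S4   S0  S0 
(> = start, * = accepting)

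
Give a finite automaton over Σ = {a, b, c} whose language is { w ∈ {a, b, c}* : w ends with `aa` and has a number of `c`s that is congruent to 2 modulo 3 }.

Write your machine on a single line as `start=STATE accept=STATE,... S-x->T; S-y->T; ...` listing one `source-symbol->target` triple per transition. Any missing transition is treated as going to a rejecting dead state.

Run two small machines in parallel and take their product. One (3 states) tracks how much of the suffix `aa` has currently been matched; the other (3 states) tracks the count of `c`s modulo 3. Each combined state is a pair, one component from each; accept when both components accept. Minimizing collapses redundant product states.
With 5 states:
        a   b   c  
>  q0   q0  q0  q1 
   q1   q1  q1  q2 
   q2   q3  q2  q0 
   q3   q4  q2  q0 
 * q4   q4  q2  q0 
(> = start, * = accepting)

start=q0; accept=q4; q0-a->q0; q0-b->q0; q0-c->q1; q1-a->q1; q1-b->q1; q1-c->q2; q2-a->q3; q2-b->q2; q2-c->q0; q3-a->q4; q3-b->q2; q3-c->q0; q4-a->q4; q4-b->q2; q4-c->q0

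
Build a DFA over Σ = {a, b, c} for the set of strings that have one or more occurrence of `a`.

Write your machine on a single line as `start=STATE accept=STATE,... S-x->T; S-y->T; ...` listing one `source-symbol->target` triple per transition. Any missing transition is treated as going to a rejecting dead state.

Only the number of `a`s matters, and only up to 2. Make a chain q0 → q1 → q2 advanced by each `a` (with q2 absorbing); every other symbol self-loops. The accepting set is {q1, q2}.
A 3-state machine:
        a   b   c  
>  q0   q1  q0  q0 
 * q1   q2  q1  q1 
 * q2   q2  q2  q2 
(> = start, * = accepting)

start=q0; accept=q1,q2; q0-a->q1; q0-b->q0; q0-c->q0; q1-a->q2; q1-b->q1; q1-c->q1; q2-a->q2; q2-b->q2; q2-c->q2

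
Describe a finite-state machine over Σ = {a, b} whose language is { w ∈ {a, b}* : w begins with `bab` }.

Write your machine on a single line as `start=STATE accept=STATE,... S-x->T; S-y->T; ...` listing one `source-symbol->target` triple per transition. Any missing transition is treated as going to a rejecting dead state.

start=s0; accept=s3; s0-a->s4; s0-b->s1; s1-a->s2; s1-b->s4; s2-a->s4; s2-b->s3; s3-a->s3; s3-b->s3; s4-a->s4; s4-b->s4

Check the first 3 symbols one by one: s0 through s2 record how many have matched `bab` so far; any wrong symbol goes to the dead state s4. After all 3 match we enter the accepting sink s3.
With 5 states:
        a   b  
>  s0   s4  s1 
   s1   s2  s4 
   s2   s4  s3 
 * s3   s3  s3 
   s4   s4  s4 
(> = start, * = accepting)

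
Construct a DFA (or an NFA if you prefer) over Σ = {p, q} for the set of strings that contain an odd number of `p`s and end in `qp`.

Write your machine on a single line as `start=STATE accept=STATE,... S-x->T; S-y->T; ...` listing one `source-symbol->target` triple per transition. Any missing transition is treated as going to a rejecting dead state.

Handle the two conditions separately and then intersect. One (2 states) tracks the count of `p`s modulo 2; the other (3 states) tracks how much of the suffix `qp` has currently been matched. Each combined state is a pair, one component from each; accept when both components accept.
       p  q 
>  A   B  C 
   B   A  D 
   C   E  C 
   D   F  D 
 * E   A  D 
   F   B  C 
(> = start, * = accepting)

start=A; accept=E; A-p->B; A-q->C; B-p->A; B-q->D; C-p->E; C-q->C; D-p->F; D-q->D; E-p->A; E-q->D; F-p->B; F-q->C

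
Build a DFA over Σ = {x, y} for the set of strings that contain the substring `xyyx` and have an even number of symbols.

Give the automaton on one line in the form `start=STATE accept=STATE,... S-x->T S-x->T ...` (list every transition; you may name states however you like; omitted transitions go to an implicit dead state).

Handle the two conditions separately and then intersect. One (5 states) tracks whether and how much of `xyyx` has been seen; the other (2 states) tracks the input length modulo 2. Each combined state is a pair, one component from each; accept when both components accept.
10 states suffice.
        x   y  
>  q0   q1  q2 
   q1   q3  q4 
   q2   q3  q0 
   q3   q1  q5 
   q4   q1  q6 
   q5   q3  q7 
   q6   q8  q0 
   q7   q9  q2 
 * q8   q9  q9 
   q9   q8  q8 
(> = start, * = accepting)

start=q0 accept=q8 q0-x->q1 q0-y->q2 q1-x->q3 q1-y->q4 q2-x->q3 q2-y->q0 q3-x->q1 q3-y->q5 q4-x->q1 q4-y->q6 q5-x->q3 q5-y->q7 q6-x->q8 q6-y->q0 q7-x->q9 q7-y->q2 q8-x->q9 q8-y->q9 q9-x->q8 q9-y->q8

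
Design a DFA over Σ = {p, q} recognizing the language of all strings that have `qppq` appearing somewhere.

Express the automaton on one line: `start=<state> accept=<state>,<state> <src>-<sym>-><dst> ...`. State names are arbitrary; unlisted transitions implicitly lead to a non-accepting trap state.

Track how much of `qppq` has been matched so far: state A is no progress, E is the absorbing accept state reached once `qppq` has occurred. Intermediate states record partial matches; on a mismatch, fall back to the longest reusable overlap.
       p  q 
>  A   A  B 
   B   C  B 
   C   D  B 
   D   A  E 
 * E   E  E 
(> = start, * = accepting)

start=A accept=E A-p->A A-q->B B-p->C B-q->B C-p->D C-q->B D-p->A D-q->E E-p->E E-q->E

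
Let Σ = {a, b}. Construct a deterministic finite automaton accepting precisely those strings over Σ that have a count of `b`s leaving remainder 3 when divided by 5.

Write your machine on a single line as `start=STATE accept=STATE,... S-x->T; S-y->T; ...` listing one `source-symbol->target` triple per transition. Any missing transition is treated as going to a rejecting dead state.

The only thing that matters is how many `b`s have appeared, reduced mod 5. Use one state per residue: s0 for 0, …, s4 for 4. Reading `b` moves to the next residue; anything else stays put. s3 is accepting.
With 5 states:
        a   b  
>  s0   s0  s1 
   s1   s1  s2 
   s2   s2  s3 
 * s3   s3  s4 
   s4   s4  s0 
(> = start, * = accepting)

start=s0; accept=s3; s0-a->s0; s0-b->s1; s1-a->s1; s1-b->s2; s2-a->s2; s2-b->s3; s3-a->s3; s3-b->s4; s4-a->s4; s4-b->s0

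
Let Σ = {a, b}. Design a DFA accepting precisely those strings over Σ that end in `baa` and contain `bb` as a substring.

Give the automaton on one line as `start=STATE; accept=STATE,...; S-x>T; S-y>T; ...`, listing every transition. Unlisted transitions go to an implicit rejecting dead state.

Build one automaton per condition and run them in lockstep. One (4 states) tracks how much of the suffix `baa` has currently been matched; the other (3 states) tracks whether and how much of `bb` has been seen. Each combined state is a pair, one component from each; accept when both components accept.
        a   b  
>  q0   q0  q1 
   q1   q2  q3 
   q2   q4  q1 
   q3   q5  q3 
   q4   q0  q1 
   q5   q6  q3 
 * q6   q7  q3 
   q7   q7  q3 
(> = start, * = accepting)

start=q0; accept=q6; q0-a>q0; q0-b>q1; q1-a>q2; q1-b>q3; q2-a>q4; q2-b>q1; q3-a>q5; q3-b>q3; q4-a>q0; q4-b>q1; q5-a>q6; q5-b>q3; q6-a>q7; q6-b>q3; q7-a>q7; q7-b>q3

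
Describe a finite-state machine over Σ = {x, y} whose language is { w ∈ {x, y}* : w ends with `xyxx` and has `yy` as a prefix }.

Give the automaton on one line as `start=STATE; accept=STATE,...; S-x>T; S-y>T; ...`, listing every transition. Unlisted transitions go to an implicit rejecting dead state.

Run two small machines in parallel and take their product. The first has 5 states tracking how much of the suffix `xyxx` has currently been matched; the second has 4 states tracking whether the input so far still matches the prefix `yy`. A product state is a pair (one from each), accepting exactly when both do. After merging equivalent states the machine shrinks.
With 8 states:
       x  y 
>  A   B  C 
   B   B  B 
   C   B  D 
   D   E  D 
   E   E  F 
   F   G  D 
   G   H  F 
 * H   E  F 
(> = start, * = accepting)

start=A; accept=H; A-x>B; A-y>C; B-x>B; B-y>B; C-x>B; C-y>D; D-x>E; D-y>D; E-x>E; E-y>F; F-x>G; F-y>D; G-x>H; G-y>F; H-x>E; H-y>F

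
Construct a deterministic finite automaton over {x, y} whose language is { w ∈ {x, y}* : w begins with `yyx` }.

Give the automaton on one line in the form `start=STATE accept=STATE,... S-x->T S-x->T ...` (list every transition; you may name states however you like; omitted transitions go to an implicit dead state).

start=A accept=D A-x->E A-y->B B-x->E B-y->C C-x->D C-y->E D-x->D D-y->D E-x->E E-y->E

Check the first 3 symbols one by one: A through C record how many have matched `yyx` so far; any wrong symbol goes to the dead state E. After all 3 match we enter the accepting sink D.
5 states suffice.
       x  y 
>  A   E  B 
   B   E  C 
   C   D  E 
 * D   D  D 
   E   E  E 
(> = start, * = accepting)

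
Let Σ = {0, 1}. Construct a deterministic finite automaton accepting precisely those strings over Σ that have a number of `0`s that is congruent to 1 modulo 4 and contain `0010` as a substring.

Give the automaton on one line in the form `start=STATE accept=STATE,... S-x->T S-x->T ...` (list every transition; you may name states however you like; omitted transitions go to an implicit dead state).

Handle the two conditions separately and then intersect. The first has 4 states tracking the count of `0`s modulo 4; the second has 5 states tracking whether and how much of `0010` has been seen. A product state is a pair (one from each), accepting exactly when both do.
With 20 states:
          0    1  
>  q0     q1   q0 
   q1     q2   q3 
   q2     q4   q5 
   q3     q6   q3 
   q4     q7   q8 
   q5     q9  q10 
   q6     q4  q10 
   q7    q11  q12 
   q8    q13  q14 
   q9    q13   q9 
   q10   q15  q10 
   q11    q2  q16 
   q12   q17   q0 
   q13   q17  q13 
   q14   q18  q14 
   q15    q7  q14 
   q16   q19   q3 
 * q17   q19  q17 
   q18   q11   q0 
   q19    q9  q19 
(> = start, * = accepting)

start=q0 accept=q17 q0-0->q1 q0-1->q0 q1-0->q2 q1-1->q3 q2-0->q4 q2-1->q5 q3-0->q6 q3-1->q3 q4-0->q7 q4-1->q8 q5-0->q9 q5-1->q10 q6-0->q4 q6-1->q10 q7-0->q11 q7-1->q12 q8-0->q13 q8-1->q14 q9-0->q13 q9-1->q9 q10-0->q15 q10-1->q10 q11-0->q2 q11-1->q16 q12-0->q17 q12-1->q0 q13-0->q17 q13-1->q13 q14-0->q18 q14-1->q14 q15-0->q7 q15-1->q14 q16-0->q19 q16-1->q3 q17-0->q19 q17-1->q17 q18-0->q11 q18-1->q0 q19-0->q9 q19-1->q19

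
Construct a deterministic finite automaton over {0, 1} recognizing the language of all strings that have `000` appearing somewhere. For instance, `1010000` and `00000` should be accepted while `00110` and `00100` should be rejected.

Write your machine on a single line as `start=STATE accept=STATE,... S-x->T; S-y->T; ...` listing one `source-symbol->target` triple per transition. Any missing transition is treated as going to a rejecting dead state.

States S0..S2 record the length of the longest prefix of `000` that matches the current input suffix. Reaching S3 means `000` has been seen, and we stay there forever. Accept from S3.
        0   1  
>  S0   S1  S0 
   S1   S2  S0 
   S2   S3  S0 
 * S3   S3  S3 
(> = start, * = accepting)

start=S0; accept=S3; S0-0->S1; S0-1->S0; S1-0->S2; S1-1->S0; S2-0->S3; S2-1->S0; S3-0->S3; S3-1->S3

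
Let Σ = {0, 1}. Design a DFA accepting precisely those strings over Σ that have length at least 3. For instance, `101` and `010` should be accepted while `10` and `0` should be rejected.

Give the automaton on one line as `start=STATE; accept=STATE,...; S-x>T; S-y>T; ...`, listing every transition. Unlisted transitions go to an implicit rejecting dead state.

start=s0; accept=s3,s4; s0-0>s1; s0-1>s1; s1-0>s2; s1-1>s2; s2-0>s3; s2-1>s3; s3-0>s4; s3-1>s4; s4-0>s4; s4-1>s4

We only need to distinguish lengths 0, 1, …, 3, and '>3'. Chain s0 → s1 → s2 → s3 → s4 on every symbol, with s4 looping. Accepting states: {s3, s4}.
5 states suffice.
        0   1  
>  s0   s1  s1 
   s1   s2  s2 
   s2   s3  s3 
 * s3   s4  s4 
 * s4   s4  s4 
(> = start, * = accepting)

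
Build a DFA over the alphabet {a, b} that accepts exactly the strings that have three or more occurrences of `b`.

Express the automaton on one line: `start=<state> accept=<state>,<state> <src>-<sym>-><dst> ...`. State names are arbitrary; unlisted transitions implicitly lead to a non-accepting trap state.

Count `b`s, saturating at 4: states s0 through s3 mean 0 through 3 `b`s seen; s4 means more than 3. Each `b` increments (capped at s4); other symbols loop. Accept from {s3, s4}.
A 5-state machine:
        a   b  
>  s0   s0  s1 
   s1   s1  s2 
   s2   s2  s3 
 * s3   s3  s4 
 * s4   s4  s4 
(> = start, * = accepting)

start=s0 accept=s3,s4 s0-a->s0 s0-b->s1 s1-a->s1 s1-b->s2 s2-a->s2 s2-b->s3 s3-a->s3 s3-b->s4 s4-a->s4 s4-b->s4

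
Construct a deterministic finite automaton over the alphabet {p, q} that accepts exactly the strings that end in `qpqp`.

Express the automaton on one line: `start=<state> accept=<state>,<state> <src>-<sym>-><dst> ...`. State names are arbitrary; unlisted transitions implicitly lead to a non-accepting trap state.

start=S0 accept=S4 S0-p->S0 S0-q->S1 S1-p->S2 S1-q->S1 S2-p->S0 S2-q->S3 S3-p->S4 S3-q->S1 S4-p->S0 S4-q->S3

Remember how much of `qpqp` the current input suffix matches. State S0 means no match yet; S1 means the last symbol is `q`; S2 means the last 2 symbols are `qp`; S3 means the last 3 symbols are `qpq`; S4 means the last 4 symbols are `qpqp`. Only S4 accepts. On a mismatch, fall back to the longest proper suffix that is still a prefix of `qpqp`.
With 5 states:
        p   q  
>  S0   S0  S1 
   S1   S2  S1 
   S2   S0  S3 
   S3   S4  S1 
 * S4   S0  S3 
(> = start, * = accepting)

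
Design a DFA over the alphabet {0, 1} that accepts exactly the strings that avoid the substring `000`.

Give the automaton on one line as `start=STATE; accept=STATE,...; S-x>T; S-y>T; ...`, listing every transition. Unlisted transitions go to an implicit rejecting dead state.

This is the complement of 'contains `000`'. Use the same substring-matching states — S0 through S3 holding how much of `000` has just been matched — but flip the accepting set: everything except the trap S3 accepts.
With 4 states:
        0   1  
>* S0   S1  S0 
 * S1   S2  S0 
 * S2   S3  S0 
   S3   S3  S3 
(> = start, * = accepting)

start=S0; accept=S0,S1,S2; S0-0>S1; S0-1>S0; S1-0>S2; S1-1>S0; S2-0>S3; S2-1>S0; S3-0>S3; S3-1>S3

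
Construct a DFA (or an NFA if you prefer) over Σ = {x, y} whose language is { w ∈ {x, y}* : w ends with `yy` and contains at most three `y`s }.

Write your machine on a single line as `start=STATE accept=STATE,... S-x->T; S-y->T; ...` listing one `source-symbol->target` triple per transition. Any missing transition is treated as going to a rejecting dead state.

start=A; accept=D,G; A-x->A; A-y->B; B-x->C; B-y->D; C-x->C; C-y->E; D-x->F; D-y->G; E-x->F; E-y->G; F-x->F; F-y->F; G-x->F; G-y->F

Run two small machines in parallel and take their product. The first has 3 states tracking how much of the suffix `yy` has currently been matched; the second has 5 states tracking the count of `y`s, saturating at 4. A product state is a pair (one from each), accepting exactly when both do. After merging equivalent states the machine shrinks.
A 7-state machine:
       x  y 
>  A   A  B 
   B   C  D 
   C   C  E 
 * D   F  G 
   E   F  G 
   F   F  F 
 * G   F  F 
(> = start, * = accepting)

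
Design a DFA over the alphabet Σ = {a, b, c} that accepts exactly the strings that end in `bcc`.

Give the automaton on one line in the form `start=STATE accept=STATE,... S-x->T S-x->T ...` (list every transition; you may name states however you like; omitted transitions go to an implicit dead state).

start=q0 accept=q3 q0-a->q0 q0-b->q1 q0-c->q0 q1-a->q0 q1-b->q1 q1-c->q2 q2-a->q0 q2-b->q1 q2-c->q3 q3-a->q0 q3-b->q1 q3-c->q0

Let each state record the length of the longest suffix of the input read so far that is also a prefix of `bcc`. q1 means the last symbol is `b`; q2 means the last 2 symbols are `bc`; q3 means the last 3 symbols are `bcc`. Accept only at q3, where the string currently ends in `bcc`.
        a   b   c  
>  q0   q0  q1  q0 
   q1   q0  q1  q2 
   q2   q0  q1  q3 
 * q3   q0  q1  q0 
(> = start, * = accepting)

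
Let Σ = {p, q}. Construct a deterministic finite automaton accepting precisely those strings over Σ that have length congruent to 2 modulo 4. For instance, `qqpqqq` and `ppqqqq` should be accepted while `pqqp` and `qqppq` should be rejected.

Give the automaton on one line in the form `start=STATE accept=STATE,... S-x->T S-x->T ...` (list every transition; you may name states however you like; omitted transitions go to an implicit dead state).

Only the length mod 4 matters, so use a 4-cycle: from any state, every input symbol moves to the next state, wrapping S3 back to S0. Mark S2 accepting.
A 4-state machine:
        p   q  
>  S0   S1  S1 
   S1   S2  S2 
 * S2   S3  S3 
   S3   S0  S0 
(> = start, * = accepting)

start=S0 accept=S2 S0-p->S1 S0-q->S1 S1-p->S2 S1-q->S2 S2-p->S3 S2-q->S3 S3-p->S0 S3-q->S0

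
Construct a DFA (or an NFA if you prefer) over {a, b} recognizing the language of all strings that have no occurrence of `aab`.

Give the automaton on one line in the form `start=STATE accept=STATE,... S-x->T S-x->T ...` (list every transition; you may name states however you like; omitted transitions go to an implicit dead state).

start=S0 accept=S0,S1,S2 S0-a->S1 S0-b->S0 S1-a->S2 S1-b->S0 S2-a->S2 S2-b->S3 S3-a->S3 S3-b->S3

Track partial matches of the forbidden pattern `aab`. State S3 is a dead state reached once `aab` has occurred; every other state accepts. S0 means no part of `aab` is currently matched.
        a   b  
>* S0   S1  S0 
 * S1   S2  S0 
 * S2   S2  S3 
   S3   S3  S3 
(> = start, * = accepting)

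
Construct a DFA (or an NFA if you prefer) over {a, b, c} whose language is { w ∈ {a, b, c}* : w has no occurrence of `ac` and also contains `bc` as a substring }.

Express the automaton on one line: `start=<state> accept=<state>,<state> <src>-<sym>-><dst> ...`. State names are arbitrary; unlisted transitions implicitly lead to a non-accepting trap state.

Handle the two conditions separately and then intersect. The first has 3 states tracking partial matches of the forbidden pattern `ac`; the second has 3 states tracking whether and how much of `bc` has been seen. A product state is a pair (one from each), accepting exactly when both do.
8 states suffice.
        a   b   c  
>  q0   q1  q2  q0 
   q1   q1  q2  q3 
   q2   q1  q2  q4 
   q3   q3  q5  q3 
 * q4   q6  q4  q4 
   q5   q3  q5  q7 
 * q6   q6  q4  q7 
   q7   q7  q7  q7 
(> = start, * = accepting)

start=q0 accept=q4,q6 q0-a->q1 q0-b->q2 q0-c->q0 q1-a->q1 q1-b->q2 q1-c->q3 q2-a->q1 q2-b->q2 q2-c->q4 q3-a->q3 q3-b->q5 q3-c->q3 q4-a->q6 q4-b->q4 q4-c->q4 q5-a->q3 q5-b->q5 q5-c->q7 q6-a->q6 q6-b->q4 q6-c->q7 q7-a->q7 q7-b->q7 q7-c->q7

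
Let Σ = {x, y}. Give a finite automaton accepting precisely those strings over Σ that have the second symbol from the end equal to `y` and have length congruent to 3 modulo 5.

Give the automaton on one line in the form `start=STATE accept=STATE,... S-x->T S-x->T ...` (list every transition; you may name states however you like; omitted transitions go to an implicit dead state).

Build one automaton per condition and run them in lockstep. One (7 states) tracks the last 2 symbols read; the other (5 states) tracks the input length modulo 5. Each combined state is a pair, one component from each; accept when both components accept. Equivalent product states are then merged.
        x   y  
>  s0   s1  s1 
   s1   s2  s3 
   s2   s4  s4 
   s3   s5  s5 
   s4   s6  s6 
 * s5   s6  s6 
   s6   s0  s0 
(> = start, * = accepting)

start=s0 accept=s5 s0-x->s1 s0-y->s1 s1-x->s2 s1-y->s3 s2-x->s4 s2-y->s4 s3-x->s5 s3-y->s5 s4-x->s6 s4-y->s6 s5-x->s6 s5-y->s6 s6-x->s0 s6-y->s0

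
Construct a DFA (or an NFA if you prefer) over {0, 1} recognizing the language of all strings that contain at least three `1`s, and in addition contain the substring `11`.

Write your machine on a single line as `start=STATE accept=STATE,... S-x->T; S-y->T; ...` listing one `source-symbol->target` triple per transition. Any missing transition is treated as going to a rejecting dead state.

Handle the two conditions separately and then intersect. The first has 5 states tracking the count of `1`s, saturating at 4; the second has 3 states tracking whether and how much of `11` has been seen. A product state is a pair (one from each), accepting exactly when both do. Equivalent product states are then merged.
6 states suffice.
        0   1  
>  S0   S0  S1 
   S1   S2  S3 
   S2   S2  S4 
   S3   S3  S5 
   S4   S2  S5 
 * S5   S5  S5 
(> = start, * = accepting)

start=S0; accept=S5; S0-0->S0; S0-1->S1; S1-0->S2; S1-1->S3; S2-0->S2; S2-1->S4; S3-0->S3; S3-1->S5; S4-0->S2; S4-1->S5; S5-0->S5; S5-1->S5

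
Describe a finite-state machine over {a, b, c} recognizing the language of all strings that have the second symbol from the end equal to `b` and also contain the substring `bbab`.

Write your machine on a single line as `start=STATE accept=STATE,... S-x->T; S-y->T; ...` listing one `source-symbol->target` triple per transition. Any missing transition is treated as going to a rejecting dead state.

Build one automaton per condition and run them in lockstep. The first has 13 states tracking the last 2 symbols read; the second has 5 states tracking whether and how much of `bbab` has been seen. A product state is a pair (one from each), accepting exactly when both do. Minimizing collapses redundant product states.
8 states suffice.
        a   b   c  
>  S0   S0  S1  S0 
   S1   S0  S2  S0 
   S2   S3  S2  S0 
   S3   S0  S4  S0 
   S4   S5  S6  S5 
 * S5   S7  S4  S7 
 * S6   S5  S6  S5 
   S7   S7  S4  S7 
(> = start, * = accepting)

start=S0; accept=S5,S6; S0-a->S0; S0-b->S1; S0-c->S0; S1-a->S0; S1-b->S2; S1-c->S0; S2-a->S3; S2-b->S2; S2-c->S0; S3-a->S0; S3-b->S4; S3-c->S0; S4-a->S5; S4-b->S6; S4-c->S5; S5-a->S7; S5-b->S4; S5-c->S7; S6-a->S5; S6-b->S6; S6-c->S5; S7-a->S7; S7-b->S4; S7-c->S7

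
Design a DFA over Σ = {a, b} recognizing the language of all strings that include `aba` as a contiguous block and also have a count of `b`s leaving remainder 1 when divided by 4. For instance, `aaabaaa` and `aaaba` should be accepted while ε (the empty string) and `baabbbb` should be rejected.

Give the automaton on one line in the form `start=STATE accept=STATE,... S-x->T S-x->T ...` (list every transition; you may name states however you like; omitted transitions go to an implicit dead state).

Run two small machines in parallel and take their product. One (4 states) tracks whether and how much of `aba` has been seen; the other (4 states) tracks the count of `b`s modulo 4. Each combined state is a pair, one component from each; accept when both components accept.
          a    b  
>  s0     s1   s2 
   s1     s1   s3 
   s2     s4   s5 
   s3     s6   s5 
   s4     s4   s7 
   s5     s8   s9 
 * s6     s6  s10 
   s7    s10   s9 
   s8     s8  s11 
   s9    s12   s0 
   s10   s10  s13 
   s11   s13   s0 
   s12   s12  s14 
   s13   s13  s15 
   s14   s15   s2 
   s15   s15   s6 
(> = start, * = accepting)

start=s0 accept=s6 s0-a->s1 s0-b->s2 s1-a->s1 s1-b->s3 s2-a->s4 s2-b->s5 s3-a->s6 s3-b->s5 s4-a->s4 s4-b->s7 s5-a->s8 s5-b->s9 s6-a->s6 s6-b->s10 s7-a->s10 s7-b->s9 s8-a->s8 s8-b->s11 s9-a->s12 s9-b->s0 s10-a->s10 s10-b->s13 s11-a->s13 s11-b->s0 s12-a->s12 s12-b->s14 s13-a->s13 s13-b->s15 s14-a->s15 s14-b->s2 s15-a->s15 s15-b->s6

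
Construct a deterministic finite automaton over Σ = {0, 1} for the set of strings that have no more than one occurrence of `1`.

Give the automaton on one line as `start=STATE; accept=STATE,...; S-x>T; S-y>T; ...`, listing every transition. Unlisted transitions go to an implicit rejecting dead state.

Count `1`s, saturating at 2: state s0 means no `1` yet, s1 means one `1` seen, s2 means more than one. Each `1` increments (capped at s2); other symbols loop. Accept from {s0, s1}.
        0   1  
>* s0   s0  s1 
 * s1   s1  s2 
   s2   s2  s2 
(> = start, * = accepting)

start=s0; accept=s0,s1; s0-0>s0; s0-1>s1; s1-0>s1; s1-1>s2; s2-0>s2; s2-1>s2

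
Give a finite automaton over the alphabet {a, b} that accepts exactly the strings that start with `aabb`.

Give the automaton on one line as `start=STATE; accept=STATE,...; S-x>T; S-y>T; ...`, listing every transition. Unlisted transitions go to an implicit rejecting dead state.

Check the first 4 symbols one by one: q0 through q3 record how many have matched `aabb` so far; any wrong symbol goes to the dead state q5. After all 4 match we enter the accepting sink q4.
        a   b  
>  q0   q1  q5 
   q1   q2  q5 
   q2   q5  q3 
   q3   q5  q4 
 * q4   q4  q4 
   q5   q5  q5 
(> = start, * = accepting)

start=q0; accept=q4; q0-a>q1; q0-b>q5; q1-a>q2; q1-b>q5; q2-a>q5; q2-b>q3; q3-a>q5; q3-b>q4; q4-a>q4; q4-b>q4; q5-a>q5; q5-b>q5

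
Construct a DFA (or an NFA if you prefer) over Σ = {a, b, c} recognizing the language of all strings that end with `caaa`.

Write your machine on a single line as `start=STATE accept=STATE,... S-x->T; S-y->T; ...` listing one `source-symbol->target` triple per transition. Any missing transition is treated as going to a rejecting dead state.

Remember how much of `caaa` the current input suffix matches. State q0 means no match yet; q1 means the last symbol is `c`; q2 means the last 2 symbols are `ca`; q3 means the last 3 symbols are `caa`; q4 means the last 4 symbols are `caaa`. Only q4 accepts. On a mismatch, fall back to the longest proper suffix that is still a prefix of `caaa`.
With 5 states:
        a   b   c  
>  q0   q0  q0  q1 
   q1   q2  q0  q1 
   q2   q3  q0  q1 
   q3   q4  q0  q1 
 * q4   q0  q0  q1 
(> = start, * = accepting)

start=q0; accept=q4; q0-a->q0; q0-b->q0; q0-c->q1; q1-a->q2; q1-b->q0; q1-c->q1; q2-a->q3; q2-b->q0; q2-c->q1; q3-a->q4; q3-b->q0; q3-c->q1; q4-a->q0; q4-b->q0; q4-c->q1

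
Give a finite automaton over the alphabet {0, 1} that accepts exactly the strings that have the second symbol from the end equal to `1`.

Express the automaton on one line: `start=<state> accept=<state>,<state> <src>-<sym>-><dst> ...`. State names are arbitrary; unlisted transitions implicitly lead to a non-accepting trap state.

start=S0 accept=S5,S6 S0-0->S1 S0-1->S2 S1-0->S3 S1-1->S4 S2-0->S5 S2-1->S6 S3-0->S3 S3-1->S4 S4-0->S5 S4-1->S6 S5-0->S3 S5-1->S4 S6-0->S5 S6-1->S6

A DFA must remember the last 2 symbols (since which symbol is second-to-last isn't known until the input ends). Use one state per possible window of the last ≤2 symbols; accept from those whose window starts with `1`.
With 7 states:
        0   1  
>  S0   S1  S2 
   S1   S3  S4 
   S2   S5  S6 
   S3   S3  S4 
   S4   S5  S6 
 * S5   S3  S4 
 * S6   S5  S6 
(> = start, * = accepting)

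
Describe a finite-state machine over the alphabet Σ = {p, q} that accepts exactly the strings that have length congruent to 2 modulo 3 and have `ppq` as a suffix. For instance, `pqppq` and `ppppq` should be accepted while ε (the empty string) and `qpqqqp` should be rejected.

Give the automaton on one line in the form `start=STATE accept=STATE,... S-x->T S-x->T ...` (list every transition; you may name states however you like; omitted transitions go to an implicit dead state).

start=A accept=F A-p->B A-q->B B-p->C B-q->C C-p->D C-q->A D-p->E D-q->B E-p->C E-q->F F-p->D F-q->A

Run two small machines in parallel and take their product. One (3 states) tracks the input length modulo 3; the other (4 states) tracks how much of the suffix `ppq` has currently been matched. Each combined state is a pair, one component from each; accept when both components accept. Equivalent product states are then merged.
With 6 states:
       p  q 
>  A   B  B 
   B   C  C 
   C   D  A 
   D   E  B 
   E   C  F 
 * F   D  A 
(> = start, * = accepting)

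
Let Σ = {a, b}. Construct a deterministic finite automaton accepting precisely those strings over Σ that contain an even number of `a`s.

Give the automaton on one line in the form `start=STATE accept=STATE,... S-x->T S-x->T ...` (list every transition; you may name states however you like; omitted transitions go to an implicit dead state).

The only thing that matters is how many `a`s have appeared, reduced mod 2. Use one state per residue: s0 for 0, …, s1 for 1. Reading `a` moves to the next residue; anything else stays put. s0 is accepting.
A 2-state machine:
        a   b  
>* s0   s1  s0 
   s1   s0  s1 
(> = start, * = accepting)

start=s0 accept=s0 s0-a->s1 s0-b->s0 s1-a->s0 s1-b->s1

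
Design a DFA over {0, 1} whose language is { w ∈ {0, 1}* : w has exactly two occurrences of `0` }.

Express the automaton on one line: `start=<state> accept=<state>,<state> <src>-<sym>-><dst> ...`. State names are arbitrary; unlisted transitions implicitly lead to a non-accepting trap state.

Count `0`s, saturating at 3: states S0 through S2 mean 0 through 2 `0`s seen; S3 means more than 2. Each `0` increments (capped at S3); other symbols loop. Accept from {S2}.
4 states suffice.
        0   1  
>  S0   S1  S0 
   S1   S2  S1 
 * S2   S3  S2 
   S3   S3  S3 
(> = start, * = accepting)

start=S0 accept=S2 S0-0->S1 S0-1->S0 S1-0->S2 S1-1->S1 S2-0->S3 S2-1->S2 S3-0->S3 S3-1->S3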